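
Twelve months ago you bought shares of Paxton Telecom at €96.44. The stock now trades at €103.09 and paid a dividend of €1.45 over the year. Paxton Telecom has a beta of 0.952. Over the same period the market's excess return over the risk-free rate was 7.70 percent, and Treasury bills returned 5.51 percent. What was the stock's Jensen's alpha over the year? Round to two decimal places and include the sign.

-4.44%

Realised HPR = (P1 + D1 − P0) / P0 = (103.09 + 1.45 − 96.44) / 96.44 = 8.10 / 96.44 = 8.3990%
CAPM required = R_f + β·MRP = 5.51% + 0.952 × 7.70% = 12.84040%
α = realised − required = 8.3990% − 12.84040% = -4.44%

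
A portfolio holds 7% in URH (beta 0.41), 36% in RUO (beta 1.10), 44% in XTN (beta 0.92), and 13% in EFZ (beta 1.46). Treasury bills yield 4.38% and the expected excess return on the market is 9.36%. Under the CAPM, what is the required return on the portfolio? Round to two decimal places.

13.92%

β_P = Σ w_i β_i = 0.07×0.41 + 0.36×1.10 + 0.44×0.92 + 0.13×1.46 = 1.0193
E(R_P) = R_f + β_P × MRP = 4.38% + 1.0193 × 9.36% = 13.92%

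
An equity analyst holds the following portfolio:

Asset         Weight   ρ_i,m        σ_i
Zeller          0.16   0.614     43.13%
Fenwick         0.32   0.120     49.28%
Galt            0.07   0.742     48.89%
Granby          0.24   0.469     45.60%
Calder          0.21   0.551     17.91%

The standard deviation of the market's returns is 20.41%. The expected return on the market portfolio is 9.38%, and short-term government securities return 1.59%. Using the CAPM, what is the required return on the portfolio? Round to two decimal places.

β_Zeller = 0.614 × 43.13% / 20.41% = 1.2975
β_Fenwick = 0.120 × 49.28% / 20.41% = 0.2897
β_Galt = 0.742 × 48.89% / 20.41% = 1.7774
β_Granby = 0.469 × 45.60% / 20.41% = 1.0478
β_Calder = 0.551 × 17.91% / 20.41% = 0.4835
β_P = Σ w_i β_i = 0.16×1.2975 + 0.32×0.2897 + 0.07×1.7774 + 0.24×1.0478 + 0.21×0.4835 = 0.7777
MRP = 9.38% − 1.59% = 7.79%
E(R_P) = R_f + β_P × MRP = 1.59% + 0.7777 × 7.79% = 7.65%

7.65%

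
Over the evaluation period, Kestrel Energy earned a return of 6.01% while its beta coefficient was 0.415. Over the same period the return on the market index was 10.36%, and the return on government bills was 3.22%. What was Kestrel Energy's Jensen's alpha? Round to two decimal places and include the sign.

Market excess return = 10.36% − 3.22% = 7.14%
CAPM benchmark = R_f + β(R_m − R_f) = 3.22% + 0.415 × 7.14% = 6.18310%
α = actual − benchmark = 6.01% − 6.18310% = -0.17%

-0.17%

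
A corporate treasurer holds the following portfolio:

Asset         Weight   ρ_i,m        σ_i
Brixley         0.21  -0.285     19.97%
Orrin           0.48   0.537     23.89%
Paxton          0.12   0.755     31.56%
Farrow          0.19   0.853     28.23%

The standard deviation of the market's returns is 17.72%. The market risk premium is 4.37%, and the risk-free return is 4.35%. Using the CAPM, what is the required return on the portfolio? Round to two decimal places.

7.41%

β_Brixley = -0.285 × 19.97% / 17.72% = -0.3212
β_Orrin = 0.537 × 23.89% / 17.72% = 0.7240
β_Paxton = 0.755 × 31.56% / 17.72% = 1.3447
β_Farrow = 0.853 × 28.23% / 17.72% = 1.3589
β_P = Σ w_i β_i = 0.21×-0.3212 + 0.48×0.7240 + 0.12×1.3447 + 0.19×1.3589 = 0.6996
E(R_P) = R_f + β_P × MRP = 4.35% + 0.6996 × 4.37% = 7.41%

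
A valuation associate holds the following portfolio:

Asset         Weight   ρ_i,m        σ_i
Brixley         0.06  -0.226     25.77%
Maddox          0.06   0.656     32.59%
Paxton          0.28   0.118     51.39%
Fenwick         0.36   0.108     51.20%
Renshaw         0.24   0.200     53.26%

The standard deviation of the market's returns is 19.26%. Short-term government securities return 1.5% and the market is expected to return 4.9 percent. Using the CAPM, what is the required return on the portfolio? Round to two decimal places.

β_Brixley = -0.226 × 25.77% / 19.26% = -0.3024
β_Maddox = 0.656 × 32.59% / 19.26% = 1.1100
β_Paxton = 0.118 × 51.39% / 19.26% = 0.3149
β_Fenwick = 0.108 × 51.20% / 19.26% = 0.2871
β_Renshaw = 0.200 × 53.26% / 19.26% = 0.5531
β_P = Σ w_i β_i = 0.06×-0.3024 + 0.06×1.1100 + 0.28×0.3149 + 0.36×0.2871 + 0.24×0.5531 = 0.3727
MRP = 4.9% − 1.5% = 3.40%
E(R_P) = R_f + β_P × MRP = 1.5% + 0.3727 × 3.4% = 2.77%

2.77%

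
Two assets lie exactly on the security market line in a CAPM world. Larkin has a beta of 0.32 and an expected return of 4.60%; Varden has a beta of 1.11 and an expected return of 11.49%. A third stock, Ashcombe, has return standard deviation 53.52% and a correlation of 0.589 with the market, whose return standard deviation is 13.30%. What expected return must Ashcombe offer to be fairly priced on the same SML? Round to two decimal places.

MRP = (11.49% − 4.60%) / (1.11 − 0.32) = 8.7215%
R_f = 4.60% − 0.32 × 8.7215% = 1.8091%
β_Ashcombe = ρ·σ_i/σ_m = 0.589 × 53.52 / 13.30 = 2.3702
E(R_Ashcombe) = R_f + β × MRP = 1.8091% + 2.3702 × 8.7215% = 22.48%

22.48%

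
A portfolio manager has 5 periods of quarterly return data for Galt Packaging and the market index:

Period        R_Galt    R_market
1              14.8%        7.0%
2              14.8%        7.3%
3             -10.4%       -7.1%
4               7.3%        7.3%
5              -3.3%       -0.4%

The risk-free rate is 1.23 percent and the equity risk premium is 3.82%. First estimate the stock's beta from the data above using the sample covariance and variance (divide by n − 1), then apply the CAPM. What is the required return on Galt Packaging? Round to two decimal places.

7.54%

Mean R_i = (14.8 + 14.8 − 10.4 + 7.3 − 3.3) / 5 = 4.6400%
Mean R_m = (7.0 + 7.3 − 7.1 + 7.3 − 0.4) / 5 = 2.8200%
Σ(R_i − R̄_i)(R_m − R̄_m) = 274.6660  ⇒  Cov = 274.6660 / 4 = 68.6665
Σ(R_m − R̄_m)² = 166.3880  ⇒  Var(R_m) = 166.3880 / 4 = 41.5970
β = Cov / Var(R_m) = 68.6665 / 41.5970 = 1.6508
E(R) = R_f + β × MRP = 1.23% + 1.6508 × 3.82% = 7.54%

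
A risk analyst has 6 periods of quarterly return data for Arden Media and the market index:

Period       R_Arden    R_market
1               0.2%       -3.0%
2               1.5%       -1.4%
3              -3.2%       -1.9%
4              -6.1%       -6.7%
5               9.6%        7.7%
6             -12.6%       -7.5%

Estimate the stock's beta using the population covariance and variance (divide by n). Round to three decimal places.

1.287

Mean R_i = (0.2 + 1.5 − 3.2 − 6.1 + 9.6 − 12.6) / 6 = -1.7667%
Mean R_m = (-3.0 − 1.4 − 1.9 − 6.7 + 7.7 − 7.5) / 6 = -2.1333%
Σ(R_i − R̄_i)(R_m − R̄_m) = 190.0567  ⇒  Cov = 190.0567 / 6 = 31.6761
Σ(R_m − R̄_m)² = 147.6933  ⇒  Var(R_m) = 147.6933 / 6 = 24.6156
β = Cov / Var(R_m) = 31.6761 / 24.6156 = 1.2868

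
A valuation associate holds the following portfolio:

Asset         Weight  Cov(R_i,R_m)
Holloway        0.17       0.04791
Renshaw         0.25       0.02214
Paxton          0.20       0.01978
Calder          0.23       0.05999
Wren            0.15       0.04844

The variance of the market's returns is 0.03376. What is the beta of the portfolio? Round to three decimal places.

1.146

β_Holloway = 0.04791 / 0.03376 = 1.4191
β_Renshaw = 0.02214 / 0.03376 = 0.6558
β_Paxton = 0.01978 / 0.03376 = 0.5859
β_Calder = 0.05999 / 0.03376 = 1.7770
β_Wren = 0.04844 / 0.03376 = 1.4348
β_P = Σ w_i β_i = 0.17×1.4191 + 0.25×0.6558 + 0.20×0.5859 + 0.23×1.7770 + 0.15×1.4348 = 1.1463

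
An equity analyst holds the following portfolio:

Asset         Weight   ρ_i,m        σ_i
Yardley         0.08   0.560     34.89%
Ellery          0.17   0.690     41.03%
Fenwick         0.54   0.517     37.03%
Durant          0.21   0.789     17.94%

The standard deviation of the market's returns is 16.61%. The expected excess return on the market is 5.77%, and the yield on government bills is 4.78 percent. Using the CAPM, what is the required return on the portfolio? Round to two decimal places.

11.62%

β_Yardley = 0.560 × 34.89% / 16.61% = 1.1763
β_Ellery = 0.690 × 41.03% / 16.61% = 1.7044
β_Fenwick = 0.517 × 37.03% / 16.61% = 1.1526
β_Durant = 0.789 × 17.94% / 16.61% = 0.8522
β_P = Σ w_i β_i = 0.08×1.1763 + 0.17×1.7044 + 0.54×1.1526 + 0.21×0.8522 = 1.1852
E(R_P) = R_f + β_P × MRP = 4.78% + 1.1852 × 5.77% = 11.62%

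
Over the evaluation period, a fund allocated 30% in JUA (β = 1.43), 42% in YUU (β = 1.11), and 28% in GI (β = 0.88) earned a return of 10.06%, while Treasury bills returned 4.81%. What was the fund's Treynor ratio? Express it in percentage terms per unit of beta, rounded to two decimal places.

4.60%

β_P = 0.30×1.43 + 0.42×1.11 + 0.28×0.88 = 1.1416
Treynor = (R_P − R_f) / β_P = (10.06% − 4.81%) / 1.1416 = 5.25% / 1.1416 = 4.60%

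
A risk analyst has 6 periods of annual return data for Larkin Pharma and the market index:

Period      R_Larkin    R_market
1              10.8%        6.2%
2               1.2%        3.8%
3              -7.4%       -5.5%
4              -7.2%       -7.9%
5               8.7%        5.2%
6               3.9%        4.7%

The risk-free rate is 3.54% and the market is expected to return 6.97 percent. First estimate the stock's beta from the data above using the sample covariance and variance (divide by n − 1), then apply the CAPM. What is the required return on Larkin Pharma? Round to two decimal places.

7.60%

Mean R_i = (10.8 + 1.2 − 7.4 − 7.2 + 8.7 + 3.9) / 6 = 1.6667%
Mean R_m = (6.2 + 3.8 − 5.5 − 7.9 + 5.2 + 4.7) / 6 = 1.0833%
Σ(R_i − R̄_i)(R_m − R̄_m) = 221.8367  ⇒  Cov = 221.8367 / 5 = 44.3673
Σ(R_m − R̄_m)² = 187.6283  ⇒  Var(R_m) = 187.6283 / 5 = 37.5257
β = Cov / Var(R_m) = 44.3673 / 37.5257 = 1.1823
MRP = 6.97% − 3.54% = 3.43%
E(R) = R_f + β × MRP = 3.54% + 1.1823 × 3.43% = 7.60%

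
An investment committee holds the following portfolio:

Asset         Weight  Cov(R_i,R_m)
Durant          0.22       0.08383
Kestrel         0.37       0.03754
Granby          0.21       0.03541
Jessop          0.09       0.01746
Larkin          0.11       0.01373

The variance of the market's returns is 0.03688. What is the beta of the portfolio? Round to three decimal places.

1.162

β_Durant = 0.08383 / 0.03688 = 2.2730
β_Kestrel = 0.03754 / 0.03688 = 1.0179
β_Granby = 0.03541 / 0.03688 = 0.9601
β_Jessop = 0.01746 / 0.03688 = 0.4734
β_Larkin = 0.01373 / 0.03688 = 0.3723
β_P = Σ w_i β_i = 0.22×2.2730 + 0.37×1.0179 + 0.21×0.9601 + 0.09×0.4734 + 0.11×0.3723 = 1.1619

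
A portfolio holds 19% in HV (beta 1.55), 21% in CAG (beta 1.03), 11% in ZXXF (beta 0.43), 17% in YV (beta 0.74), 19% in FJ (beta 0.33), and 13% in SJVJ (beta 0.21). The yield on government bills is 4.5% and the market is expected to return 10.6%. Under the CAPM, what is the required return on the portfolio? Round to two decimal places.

9.22%

β_P = Σ w_i β_i = 0.19×1.55 + 0.21×1.03 + 0.11×0.43 + 0.17×0.74 + 0.19×0.33 + 0.13×0.21 = 0.7739
MRP = 10.6% − 4.5% = 6.10%
E(R_P) = R_f + β_P × MRP = 4.5% + 0.7739 × 6.1% = 9.22%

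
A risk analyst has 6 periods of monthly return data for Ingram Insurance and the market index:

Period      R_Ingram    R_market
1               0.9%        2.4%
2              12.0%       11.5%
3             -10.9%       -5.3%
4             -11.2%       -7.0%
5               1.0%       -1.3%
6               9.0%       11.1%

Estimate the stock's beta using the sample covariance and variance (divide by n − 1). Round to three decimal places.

1.173

Mean R_i = (0.9 + 12.0 − 10.9 − 11.2 + 1.0 + 9.0) / 6 = 0.1333%
Mean R_m = (2.4 + 11.5 − 5.3 − 7.0 − 1.3 + 11.1) / 6 = 1.9000%
Σ(R_i − R̄_i)(R_m − R̄_m) = 373.4100  ⇒  Cov = 373.4100 / 5 = 74.6820
Σ(R_m − R̄_m)² = 318.3400  ⇒  Var(R_m) = 318.3400 / 5 = 63.6680
β = Cov / Var(R_m) = 74.6820 / 63.6680 = 1.1730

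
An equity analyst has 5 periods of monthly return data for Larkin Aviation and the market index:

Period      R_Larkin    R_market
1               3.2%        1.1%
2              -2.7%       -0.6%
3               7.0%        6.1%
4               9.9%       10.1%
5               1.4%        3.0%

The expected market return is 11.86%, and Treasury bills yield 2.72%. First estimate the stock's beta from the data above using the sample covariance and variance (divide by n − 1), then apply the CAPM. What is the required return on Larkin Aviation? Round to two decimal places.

Mean R_i = (3.2 − 2.7 + 7.0 + 9.9 + 1.4) / 5 = 3.7600%
Mean R_m = (1.1 − 0.6 + 6.1 + 10.1 + 3.0) / 5 = 3.9400%
Σ(R_i − R̄_i)(R_m − R̄_m) = 77.9580  ⇒  Cov = 77.9580 / 4 = 19.4895
Σ(R_m − R̄_m)² = 72.1720  ⇒  Var(R_m) = 72.1720 / 4 = 18.0430
β = Cov / Var(R_m) = 19.4895 / 18.0430 = 1.0802
MRP = 11.86% − 2.72% = 9.14%
E(R) = R_f + β × MRP = 2.72% + 1.0802 × 9.14% = 12.59%

12.59%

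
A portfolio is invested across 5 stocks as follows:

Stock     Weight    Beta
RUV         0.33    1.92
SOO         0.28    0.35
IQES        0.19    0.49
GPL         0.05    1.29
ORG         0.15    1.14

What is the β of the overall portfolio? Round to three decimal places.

1.060

β_P = Σ w_i β_i = 0.33×1.92 + 0.28×0.35 + 0.19×0.49 + 0.05×1.29 + 0.15×1.14 = 1.0602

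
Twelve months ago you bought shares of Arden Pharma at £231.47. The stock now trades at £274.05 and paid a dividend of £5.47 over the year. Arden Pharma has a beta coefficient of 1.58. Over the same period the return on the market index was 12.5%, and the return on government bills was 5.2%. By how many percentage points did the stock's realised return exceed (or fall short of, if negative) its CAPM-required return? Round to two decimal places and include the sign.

Realised HPR = (P1 + D1 − P0) / P0 = (274.05 + 5.47 − 231.47) / 231.47 = 48.05 / 231.47 = 20.7586%
MRP = 12.5% − 5.2% = 7.30%
CAPM required = R_f + β·MRP = 5.2% + 1.58 × 7.3% = 16.7340%
α = realised − required = 20.7586% − 16.7340% = +4.02%

+4.02%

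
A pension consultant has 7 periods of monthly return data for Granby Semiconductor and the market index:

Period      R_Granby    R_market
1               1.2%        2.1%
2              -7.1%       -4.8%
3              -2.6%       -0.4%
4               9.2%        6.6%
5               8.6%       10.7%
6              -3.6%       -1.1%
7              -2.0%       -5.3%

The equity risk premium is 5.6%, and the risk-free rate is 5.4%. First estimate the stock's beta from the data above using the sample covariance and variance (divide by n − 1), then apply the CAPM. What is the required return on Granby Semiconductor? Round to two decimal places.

Mean R_i = (1.2 − 7.1 − 2.6 + 9.2 + 8.6 − 3.6 − 2.0) / 7 = 0.5286%
Mean R_m = (2.1 − 4.8 − 0.4 + 6.6 + 10.7 − 1.1 − 5.3) / 7 = 1.1143%
Σ(R_i − R̄_i)(R_m − R̄_m) = 200.8171  ⇒  Cov = 200.8171 / 6 = 33.4695
Σ(R_m − R̄_m)² = 206.2686  ⇒  Var(R_m) = 206.2686 / 6 = 34.3781
β = Cov / Var(R_m) = 33.4695 / 34.3781 = 0.9736
E(R) = R_f + β × MRP = 5.4% + 0.9736 × 5.6% = 10.85%

10.85%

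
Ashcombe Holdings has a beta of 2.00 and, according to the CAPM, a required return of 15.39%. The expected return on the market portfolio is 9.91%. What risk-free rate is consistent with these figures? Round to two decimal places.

4.43%

E(R) = R_f + β(E(R_m) − R_f) = R_f(1 − β) + β·E(R_m)
15.39% = R_f × (1 − 2.00) + 2.00 × 9.91%
15.39% = R_f × -1.00 + 19.8200%
R_f = (15.39% − 19.8200%) / -1.00 = 4.43%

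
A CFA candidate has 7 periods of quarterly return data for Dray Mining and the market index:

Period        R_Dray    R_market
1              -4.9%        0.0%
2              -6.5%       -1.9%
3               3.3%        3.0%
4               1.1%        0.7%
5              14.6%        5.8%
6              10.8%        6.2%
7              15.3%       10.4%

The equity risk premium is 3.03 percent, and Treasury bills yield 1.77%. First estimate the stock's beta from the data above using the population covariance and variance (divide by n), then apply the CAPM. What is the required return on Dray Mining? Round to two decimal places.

Mean R_i = (-4.9 − 6.5 + 3.3 + 1.1 + 14.6 + 10.8 + 15.3) / 7 = 4.8143%
Mean R_m = (0.0 − 1.9 + 3.0 + 0.7 + 5.8 + 6.2 + 10.4) / 7 = 3.4571%
Σ(R_i − R̄_i)(R_m − R̄_m) = 217.2743  ⇒  Cov = 217.2743 / 7 = 31.0392
Σ(R_m − R̄_m)² = 109.6771  ⇒  Var(R_m) = 109.6771 / 7 = 15.6682
β = Cov / Var(R_m) = 31.0392 / 15.6682 = 1.9810
E(R) = R_f + β × MRP = 1.77% + 1.9810 × 3.03% = 7.77%

7.77%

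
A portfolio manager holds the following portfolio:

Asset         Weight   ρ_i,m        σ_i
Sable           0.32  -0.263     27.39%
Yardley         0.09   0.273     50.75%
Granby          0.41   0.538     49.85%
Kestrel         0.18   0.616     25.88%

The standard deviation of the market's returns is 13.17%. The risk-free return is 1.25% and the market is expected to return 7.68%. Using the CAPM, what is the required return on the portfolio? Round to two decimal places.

β_Sable = -0.263 × 27.39% / 13.17% = -0.5470
β_Yardley = 0.273 × 50.75% / 13.17% = 1.0520
β_Granby = 0.538 × 49.85% / 13.17% = 2.0364
β_Kestrel = 0.616 × 25.88% / 13.17% = 1.2105
β_P = Σ w_i β_i = 0.32×-0.5470 + 0.09×1.0520 + 0.41×2.0364 + 0.18×1.2105 = 0.9725
MRP = 7.68% − 1.25% = 6.43%
E(R_P) = R_f + β_P × MRP = 1.25% + 0.9725 × 6.43% = 7.50%

7.50%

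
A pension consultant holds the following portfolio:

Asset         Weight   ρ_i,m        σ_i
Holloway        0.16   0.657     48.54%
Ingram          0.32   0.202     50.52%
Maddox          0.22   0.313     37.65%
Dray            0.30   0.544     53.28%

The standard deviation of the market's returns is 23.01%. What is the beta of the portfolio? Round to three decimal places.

0.854

β_Holloway = 0.657 × 48.54% / 23.01% = 1.3860
β_Ingram = 0.202 × 50.52% / 23.01% = 0.4435
β_Maddox = 0.313 × 37.65% / 23.01% = 0.5121
β_Dray = 0.544 × 53.28% / 23.01% = 1.2596
β_P = Σ w_i β_i = 0.16×1.3860 + 0.32×0.4435 + 0.22×0.5121 + 0.30×1.2596 = 0.8542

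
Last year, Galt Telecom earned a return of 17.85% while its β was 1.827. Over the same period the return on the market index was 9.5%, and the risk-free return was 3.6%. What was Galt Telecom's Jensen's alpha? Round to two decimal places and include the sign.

+3.47%

Market excess return = 9.5% − 3.6% = 5.90%
CAPM benchmark = R_f + β(R_m − R_f) = 3.6% + 1.827 × 5.9% = 14.3793%
α = actual − benchmark = 17.85% − 14.3793% = +3.47%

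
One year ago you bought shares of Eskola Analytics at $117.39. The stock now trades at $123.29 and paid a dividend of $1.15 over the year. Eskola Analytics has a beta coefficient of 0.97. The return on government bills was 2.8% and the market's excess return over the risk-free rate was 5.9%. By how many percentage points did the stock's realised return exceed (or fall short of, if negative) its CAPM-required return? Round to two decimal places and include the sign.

Realised HPR = (P1 + D1 − P0) / P0 = (123.29 + 1.15 − 117.39) / 117.39 = 7.05 / 117.39 = 6.0056%
CAPM required = R_f + β·MRP = 2.8% + 0.97 × 5.9% = 8.5230%
α = realised − required = 6.0056% − 8.5230% = -2.52%

-2.52%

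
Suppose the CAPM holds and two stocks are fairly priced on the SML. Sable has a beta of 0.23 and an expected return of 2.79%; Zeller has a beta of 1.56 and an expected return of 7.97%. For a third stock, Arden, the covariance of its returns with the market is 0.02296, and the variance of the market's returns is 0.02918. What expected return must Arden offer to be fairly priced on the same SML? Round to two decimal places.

MRP = (7.97% − 2.79%) / (1.56 − 0.23) = 3.8947%
R_f = 2.79% − 0.23 × 3.8947% = 1.8942%
β_Arden = Cov / Var(R_m) = 0.02296 / 0.02918 = 0.7868
E(R_Arden) = R_f + β × MRP = 1.8942% + 0.7868 × 3.8947% = 4.96%

4.96%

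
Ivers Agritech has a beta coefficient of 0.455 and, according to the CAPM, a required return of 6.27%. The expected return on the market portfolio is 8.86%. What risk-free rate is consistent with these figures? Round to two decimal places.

4.11%

E(R) = R_f + β(E(R_m) − R_f) = R_f(1 − β) + β·E(R_m)
6.27% = R_f × (1 − 0.455) + 0.455 × 8.86%
6.27% = R_f × 0.545 + 4.03130%
R_f = (6.27% − 4.03130%) / 0.545 = 4.11%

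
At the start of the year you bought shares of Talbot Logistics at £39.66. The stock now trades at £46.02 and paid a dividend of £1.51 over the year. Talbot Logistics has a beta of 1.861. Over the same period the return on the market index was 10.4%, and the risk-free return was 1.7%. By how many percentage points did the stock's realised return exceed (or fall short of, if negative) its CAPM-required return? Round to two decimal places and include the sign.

Realised HPR = (P1 + D1 − P0) / P0 = (46.02 + 1.51 − 39.66) / 39.66 = 7.87 / 39.66 = 19.8437%
MRP = 10.4% − 1.7% = 8.70%
CAPM required = R_f + β·MRP = 1.7% + 1.861 × 8.7% = 17.8907%
α = realised − required = 19.8437% − 17.8907% = +1.95%

+1.95%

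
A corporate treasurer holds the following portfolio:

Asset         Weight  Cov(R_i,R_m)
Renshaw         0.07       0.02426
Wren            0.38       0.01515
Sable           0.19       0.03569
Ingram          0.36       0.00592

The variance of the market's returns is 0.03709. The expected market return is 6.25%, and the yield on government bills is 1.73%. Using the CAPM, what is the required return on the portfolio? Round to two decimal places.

3.72%

β_Renshaw = 0.02426 / 0.03709 = 0.6541
β_Wren = 0.01515 / 0.03709 = 0.4085
β_Sable = 0.03569 / 0.03709 = 0.9623
β_Ingram = 0.00592 / 0.03709 = 0.1596
β_P = Σ w_i β_i = 0.07×0.6541 + 0.38×0.4085 + 0.19×0.9623 + 0.36×0.1596 = 0.4413
MRP = 6.25% − 1.73% = 4.52%
E(R_P) = R_f + β_P × MRP = 1.73% + 0.4413 × 4.52% = 3.72%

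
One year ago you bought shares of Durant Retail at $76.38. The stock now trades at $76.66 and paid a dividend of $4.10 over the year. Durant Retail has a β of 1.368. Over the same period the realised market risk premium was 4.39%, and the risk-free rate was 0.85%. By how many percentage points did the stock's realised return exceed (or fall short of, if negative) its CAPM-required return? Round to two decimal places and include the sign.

Realised HPR = (P1 + D1 − P0) / P0 = (76.66 + 4.10 − 76.38) / 76.38 = 4.38 / 76.38 = 5.7345%
CAPM required = R_f + β·MRP = 0.85% + 1.368 × 4.39% = 6.85552%
α = realised − required = 5.7345% − 6.85552% = -1.12%

-1.12%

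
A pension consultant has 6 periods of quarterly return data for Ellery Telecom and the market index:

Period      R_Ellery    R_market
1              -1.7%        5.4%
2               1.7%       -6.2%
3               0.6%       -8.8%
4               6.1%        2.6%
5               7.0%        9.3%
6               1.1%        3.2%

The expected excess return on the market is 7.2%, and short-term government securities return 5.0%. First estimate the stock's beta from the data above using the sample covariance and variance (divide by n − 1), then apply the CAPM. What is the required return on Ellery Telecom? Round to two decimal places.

Mean R_i = (-1.7 + 1.7 + 0.6 + 6.1 + 7.0 + 1.1) / 6 = 2.4667%
Mean R_m = (5.4 − 6.2 − 8.8 + 2.6 + 9.3 + 3.2) / 6 = 0.9167%
Σ(R_i − R̄_i)(R_m − R̄_m) = 45.9133  ⇒  Cov = 45.9133 / 5 = 9.1827
Σ(R_m − R̄_m)² = 243.4883  ⇒  Var(R_m) = 243.4883 / 5 = 48.6977
β = Cov / Var(R_m) = 9.1827 / 48.6977 = 0.1886
E(R) = R_f + β × MRP = 5.0% + 0.1886 × 7.2% = 6.36%

6.36%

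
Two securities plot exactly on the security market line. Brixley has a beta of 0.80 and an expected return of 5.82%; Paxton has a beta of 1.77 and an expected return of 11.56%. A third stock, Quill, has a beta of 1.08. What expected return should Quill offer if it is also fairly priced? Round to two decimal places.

MRP (SML slope) = (11.56% − 5.82%) / (1.77 − 0.80) = 5.74% / 0.97 = 5.9175%
R_f (intercept) = 5.82% − 0.80 × 5.9175% = 1.0860%
E(R_Quill) = R_f + β × MRP = 1.0860% + 1.08 × 5.9175% = 7.48%

7.48%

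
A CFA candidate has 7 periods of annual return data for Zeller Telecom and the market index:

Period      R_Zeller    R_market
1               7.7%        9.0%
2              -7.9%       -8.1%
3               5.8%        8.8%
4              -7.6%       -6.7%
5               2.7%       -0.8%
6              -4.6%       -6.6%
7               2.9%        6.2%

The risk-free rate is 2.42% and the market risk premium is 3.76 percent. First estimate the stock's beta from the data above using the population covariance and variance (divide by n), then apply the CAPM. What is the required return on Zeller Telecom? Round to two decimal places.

5.44%

Mean R_i = (7.7 − 7.9 + 5.8 − 7.6 + 2.7 − 4.6 + 2.9) / 7 = -0.1429%
Mean R_m = (9.0 − 8.1 + 8.8 − 6.7 − 0.8 − 6.6 + 6.2) / 7 = 0.2571%
Σ(R_i − R̄_i)(R_m − R̄_m) = 281.6871  ⇒  Cov = 281.6871 / 7 = 40.2410
Σ(R_m − R̄_m)² = 351.1171  ⇒  Var(R_m) = 351.1171 / 7 = 50.1596
β = Cov / Var(R_m) = 40.2410 / 50.1596 = 0.8023
E(R) = R_f + β × MRP = 2.42% + 0.8023 × 3.76% = 5.44%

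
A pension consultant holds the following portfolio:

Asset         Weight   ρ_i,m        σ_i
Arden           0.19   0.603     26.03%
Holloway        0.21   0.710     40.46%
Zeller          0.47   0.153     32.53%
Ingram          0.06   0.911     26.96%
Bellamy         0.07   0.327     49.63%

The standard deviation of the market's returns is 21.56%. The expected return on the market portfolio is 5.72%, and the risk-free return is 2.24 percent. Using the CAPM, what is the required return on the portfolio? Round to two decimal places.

4.49%

β_Arden = 0.603 × 26.03% / 21.56% = 0.7280
β_Holloway = 0.710 × 40.46% / 21.56% = 1.3324
β_Zeller = 0.153 × 32.53% / 21.56% = 0.2308
β_Ingram = 0.911 × 26.96% / 21.56% = 1.1392
β_Bellamy = 0.327 × 49.63% / 21.56% = 0.7527
β_P = Σ w_i β_i = 0.19×0.7280 + 0.21×1.3324 + 0.47×0.2308 + 0.06×1.1392 + 0.07×0.7527 = 0.6476
MRP = 5.72% − 2.24% = 3.48%
E(R_P) = R_f + β_P × MRP = 2.24% + 0.6476 × 3.48% = 4.49%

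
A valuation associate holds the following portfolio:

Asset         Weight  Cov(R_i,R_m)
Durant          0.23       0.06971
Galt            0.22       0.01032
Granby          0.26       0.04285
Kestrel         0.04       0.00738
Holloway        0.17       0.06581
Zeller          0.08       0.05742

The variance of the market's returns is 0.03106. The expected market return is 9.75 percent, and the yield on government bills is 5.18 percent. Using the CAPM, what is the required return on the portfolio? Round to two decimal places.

11.88%

β_Durant = 0.06971 / 0.03106 = 2.2444
β_Galt = 0.01032 / 0.03106 = 0.3323
β_Granby = 0.04285 / 0.03106 = 1.3796
β_Kestrel = 0.00738 / 0.03106 = 0.2376
β_Holloway = 0.06581 / 0.03106 = 2.1188
β_Zeller = 0.05742 / 0.03106 = 1.8487
β_P = Σ w_i β_i = 0.23×2.2444 + 0.22×0.3323 + 0.26×1.3796 + 0.04×0.2376 + 0.17×2.1188 + 0.08×1.8487 = 1.4656
MRP = 9.75% − 5.18% = 4.57%
E(R_P) = R_f + β_P × MRP = 5.18% + 1.4656 × 4.57% = 11.88%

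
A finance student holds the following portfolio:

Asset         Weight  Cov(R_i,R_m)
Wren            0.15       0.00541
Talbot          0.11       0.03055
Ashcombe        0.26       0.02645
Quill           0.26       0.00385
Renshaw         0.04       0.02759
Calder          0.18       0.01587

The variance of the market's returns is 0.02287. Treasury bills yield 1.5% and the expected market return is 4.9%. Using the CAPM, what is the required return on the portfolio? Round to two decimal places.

3.88%

β_Wren = 0.00541 / 0.02287 = 0.2366
β_Talbot = 0.03055 / 0.02287 = 1.3358
β_Ashcombe = 0.02645 / 0.02287 = 1.1565
β_Quill = 0.00385 / 0.02287 = 0.1683
β_Renshaw = 0.02759 / 0.02287 = 1.2064
β_Calder = 0.01587 / 0.02287 = 0.6939
β_P = Σ w_i β_i = 0.15×0.2366 + 0.11×1.3358 + 0.26×1.1565 + 0.26×0.1683 + 0.04×1.2064 + 0.18×0.6939 = 0.7000
MRP = 4.9% − 1.5% = 3.40%
E(R_P) = R_f + β_P × MRP = 1.5% + 0.7000 × 3.4% = 3.88%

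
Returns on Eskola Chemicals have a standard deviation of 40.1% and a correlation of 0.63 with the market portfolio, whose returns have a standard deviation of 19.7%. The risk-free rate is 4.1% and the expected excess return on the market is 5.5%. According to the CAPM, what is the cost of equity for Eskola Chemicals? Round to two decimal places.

11.15%

β = ρ × σ_i / σ_m = 0.63 × 40.1% / 19.7% = 1.2824
E(R) = 4.1% + 1.2824 × 5.5% = 11.15%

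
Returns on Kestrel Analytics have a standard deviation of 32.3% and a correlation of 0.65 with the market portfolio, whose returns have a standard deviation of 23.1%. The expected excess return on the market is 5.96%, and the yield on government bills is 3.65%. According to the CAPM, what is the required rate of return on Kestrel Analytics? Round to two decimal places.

9.07%

β = ρ × σ_i / σ_m = 0.65 × 32.3% / 23.1% = 0.9089
E(R) = 3.65% + 0.9089 × 5.96% = 9.07%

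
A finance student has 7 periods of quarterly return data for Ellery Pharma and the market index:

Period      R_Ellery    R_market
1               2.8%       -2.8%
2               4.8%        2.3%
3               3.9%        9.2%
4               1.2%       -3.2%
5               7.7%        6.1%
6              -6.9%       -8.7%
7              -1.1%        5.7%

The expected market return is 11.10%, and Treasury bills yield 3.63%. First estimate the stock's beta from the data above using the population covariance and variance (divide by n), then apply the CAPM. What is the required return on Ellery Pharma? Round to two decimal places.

Mean R_i = (2.8 + 4.8 + 3.9 + 1.2 + 7.7 − 6.9 − 1.1) / 7 = 1.7714%
Mean R_m = (-2.8 + 2.3 + 9.2 − 3.2 + 6.1 − 8.7 + 5.7) / 7 = 1.2286%
Σ(R_i − R̄_i)(R_m − R̄_m) = 120.7357  ⇒  Cov = 120.7357 / 7 = 17.2480
Σ(R_m − R̄_m)² = 242.8343  ⇒  Var(R_m) = 242.8343 / 7 = 34.6906
β = Cov / Var(R_m) = 17.2480 / 34.6906 = 0.4972
MRP = 11.10% − 3.63% = 7.47%
E(R) = R_f + β × MRP = 3.63% + 0.4972 × 7.47% = 7.34%

7.34%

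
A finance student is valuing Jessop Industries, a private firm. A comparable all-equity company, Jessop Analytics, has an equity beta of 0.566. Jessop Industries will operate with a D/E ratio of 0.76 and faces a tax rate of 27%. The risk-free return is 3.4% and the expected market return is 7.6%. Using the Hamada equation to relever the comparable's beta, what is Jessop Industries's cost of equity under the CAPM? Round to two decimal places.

7.10%

β_L = β_U × [1 + (1 − t)(D/E)] = 0.566 × [1 + (1 − 0.27) × 0.76]
    = 0.566 × [1 + 0.73 × 0.76] = 0.566 × 1.5548 = 0.8800
MRP = 7.6% − 3.4% = 4.20%
E(R) = R_f + β_L × MRP = 3.4% + 0.8800 × 4.2% = 7.10%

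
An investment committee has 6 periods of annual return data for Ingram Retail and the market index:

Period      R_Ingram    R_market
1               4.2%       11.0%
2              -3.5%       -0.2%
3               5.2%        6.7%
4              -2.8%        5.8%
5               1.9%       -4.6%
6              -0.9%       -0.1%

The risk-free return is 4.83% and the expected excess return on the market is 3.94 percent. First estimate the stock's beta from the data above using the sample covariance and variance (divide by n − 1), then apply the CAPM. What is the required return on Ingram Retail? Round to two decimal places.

Mean R_i = (4.2 − 3.5 + 5.2 − 2.8 + 1.9 − 0.9) / 6 = 0.6833%
Mean R_m = (11.0 − 0.2 + 6.7 + 5.8 − 4.6 − 0.1) / 6 = 3.1000%
Σ(R_i − R̄_i)(R_m − R̄_m) = 44.1400  ⇒  Cov = 44.1400 / 5 = 8.8280
Σ(R_m − R̄_m)² = 163.0800  ⇒  Var(R_m) = 163.0800 / 5 = 32.6160
β = Cov / Var(R_m) = 8.8280 / 32.6160 = 0.2707
E(R) = R_f + β × MRP = 4.83% + 0.2707 × 3.94% = 5.90%

5.90%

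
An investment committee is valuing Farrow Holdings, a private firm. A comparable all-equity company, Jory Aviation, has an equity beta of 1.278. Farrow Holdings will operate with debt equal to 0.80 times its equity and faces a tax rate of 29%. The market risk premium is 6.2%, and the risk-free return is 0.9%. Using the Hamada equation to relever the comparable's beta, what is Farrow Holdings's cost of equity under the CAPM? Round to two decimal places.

13.32%

β_L = β_U × [1 + (1 − t)(D/E)] = 1.278 × [1 + (1 − 0.29) × 0.80]
    = 1.278 × [1 + 0.71 × 0.80] = 1.278 × 1.5680 = 2.0039
E(R) = R_f + β_L × MRP = 0.9% + 2.0039 × 6.2% = 13.32%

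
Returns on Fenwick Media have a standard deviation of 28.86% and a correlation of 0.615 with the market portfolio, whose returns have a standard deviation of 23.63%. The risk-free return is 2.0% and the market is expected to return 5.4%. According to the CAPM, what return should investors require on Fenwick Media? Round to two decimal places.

β = ρ × σ_i / σ_m = 0.615 × 28.86% / 23.63% = 0.7511
MRP = 5.4% − 2.0% = 3.40%
E(R) = 2.0% + 0.7511 × 3.4% = 4.55%

4.55%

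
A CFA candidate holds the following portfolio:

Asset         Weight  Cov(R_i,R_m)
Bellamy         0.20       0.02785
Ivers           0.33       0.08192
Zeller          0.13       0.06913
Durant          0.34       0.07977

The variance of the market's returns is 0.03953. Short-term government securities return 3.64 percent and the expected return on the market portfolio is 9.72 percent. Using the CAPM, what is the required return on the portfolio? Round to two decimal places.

β_Bellamy = 0.02785 / 0.03953 = 0.7045
β_Ivers = 0.08192 / 0.03953 = 2.0724
β_Zeller = 0.06913 / 0.03953 = 1.7488
β_Durant = 0.07977 / 0.03953 = 2.0180
β_P = Σ w_i β_i = 0.20×0.7045 + 0.33×2.0724 + 0.13×1.7488 + 0.34×2.0180 = 1.7383
MRP = 9.72% − 3.64% = 6.08%
E(R_P) = R_f + β_P × MRP = 3.64% + 1.7383 × 6.08% = 14.21%

14.21%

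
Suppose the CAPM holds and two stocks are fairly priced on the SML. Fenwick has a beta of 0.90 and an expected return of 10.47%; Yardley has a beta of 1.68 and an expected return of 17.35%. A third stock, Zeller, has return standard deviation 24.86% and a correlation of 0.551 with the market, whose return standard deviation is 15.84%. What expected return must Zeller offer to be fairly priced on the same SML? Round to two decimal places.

MRP = (17.35% − 10.47%) / (1.68 − 0.90) = 8.8205%
R_f = 10.47% − 0.90 × 8.8205% = 2.5316%
β_Zeller = ρ·σ_i/σ_m = 0.551 × 24.86 / 15.84 = 0.8648
E(R_Zeller) = R_f + β × MRP = 2.5316% + 0.8648 × 8.8205% = 10.16%

10.16%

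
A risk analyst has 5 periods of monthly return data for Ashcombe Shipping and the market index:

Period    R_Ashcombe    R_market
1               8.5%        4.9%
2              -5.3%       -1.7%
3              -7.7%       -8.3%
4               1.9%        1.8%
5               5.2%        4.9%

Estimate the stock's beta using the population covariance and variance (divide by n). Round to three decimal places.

Mean R_i = (8.5 − 5.3 − 7.7 + 1.9 + 5.2) / 5 = 0.5200%
Mean R_m = (4.9 − 1.7 − 8.3 + 1.8 + 4.9) / 5 = 0.3200%
Σ(R_i − R̄_i)(R_m − R̄_m) = 142.6380  ⇒  Cov = 142.6380 / 5 = 28.5276
Σ(R_m − R̄_m)² = 122.5280  ⇒  Var(R_m) = 122.5280 / 5 = 24.5056
β = Cov / Var(R_m) = 28.5276 / 24.5056 = 1.1641

1.164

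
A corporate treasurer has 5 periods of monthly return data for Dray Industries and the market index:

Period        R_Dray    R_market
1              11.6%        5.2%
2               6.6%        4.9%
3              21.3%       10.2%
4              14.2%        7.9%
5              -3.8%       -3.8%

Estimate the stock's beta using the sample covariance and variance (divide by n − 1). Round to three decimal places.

1.710

Mean R_i = (11.6 + 6.6 + 21.3 + 14.2 − 3.8) / 5 = 9.9800%
Mean R_m = (5.2 + 4.9 + 10.2 + 7.9 − 3.8) / 5 = 4.8800%
Σ(R_i − R̄_i)(R_m − R̄_m) = 193.0280  ⇒  Cov = 193.0280 / 4 = 48.2570
Σ(R_m − R̄_m)² = 112.8680  ⇒  Var(R_m) = 112.8680 / 4 = 28.2170
β = Cov / Var(R_m) = 48.2570 / 28.2170 = 1.7102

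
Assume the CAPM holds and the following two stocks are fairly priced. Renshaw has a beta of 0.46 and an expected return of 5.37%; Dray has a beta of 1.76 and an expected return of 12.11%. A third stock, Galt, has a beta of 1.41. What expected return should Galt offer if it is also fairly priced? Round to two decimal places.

MRP (SML slope) = (12.11% − 5.37%) / (1.76 − 0.46) = 6.74% / 1.30 = 5.1846%
R_f (intercept) = 5.37% − 0.46 × 5.1846% = 2.9851%
E(R_Galt) = R_f + β × MRP = 2.9851% + 1.41 × 5.1846% = 10.30%

10.30%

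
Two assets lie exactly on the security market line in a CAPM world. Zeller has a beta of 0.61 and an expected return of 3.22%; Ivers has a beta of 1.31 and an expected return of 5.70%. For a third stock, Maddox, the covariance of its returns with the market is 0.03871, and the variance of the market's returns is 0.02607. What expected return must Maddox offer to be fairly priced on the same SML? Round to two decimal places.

MRP = (5.70% − 3.22%) / (1.31 − 0.61) = 3.5429%
R_f = 3.22% − 0.61 × 3.5429% = 1.0588%
β_Maddox = Cov / Var(R_m) = 0.03871 / 0.02607 = 1.4848
E(R_Maddox) = R_f + β × MRP = 1.0588% + 1.4848 × 3.5429% = 6.32%

6.32%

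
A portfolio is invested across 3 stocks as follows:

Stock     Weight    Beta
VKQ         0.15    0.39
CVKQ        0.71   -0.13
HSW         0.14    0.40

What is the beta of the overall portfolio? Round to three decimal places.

β_P = Σ w_i β_i = 0.15×0.39 + 0.71×-0.13 + 0.14×0.40 = 0.0222

0.022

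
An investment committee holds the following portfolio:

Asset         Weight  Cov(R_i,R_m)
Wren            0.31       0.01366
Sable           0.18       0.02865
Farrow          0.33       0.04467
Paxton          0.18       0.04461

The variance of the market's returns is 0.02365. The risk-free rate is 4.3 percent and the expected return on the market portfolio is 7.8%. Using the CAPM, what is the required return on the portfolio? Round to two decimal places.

β_Wren = 0.01366 / 0.02365 = 0.5776
β_Sable = 0.02865 / 0.02365 = 1.2114
β_Farrow = 0.04467 / 0.02365 = 1.8888
β_Paxton = 0.04461 / 0.02365 = 1.8863
β_P = Σ w_i β_i = 0.31×0.5776 + 0.18×1.2114 + 0.33×1.8888 + 0.18×1.8863 = 1.3599
MRP = 7.8% − 4.3% = 3.50%
E(R_P) = R_f + β_P × MRP = 4.3% + 1.3599 × 3.5% = 9.06%

9.06%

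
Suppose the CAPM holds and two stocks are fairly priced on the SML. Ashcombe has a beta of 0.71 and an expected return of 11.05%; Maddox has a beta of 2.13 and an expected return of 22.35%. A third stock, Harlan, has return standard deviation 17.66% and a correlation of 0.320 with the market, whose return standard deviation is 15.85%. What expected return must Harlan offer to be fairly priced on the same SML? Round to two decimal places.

8.24%

MRP = (22.35% − 11.05%) / (2.13 − 0.71) = 7.9577%
R_f = 11.05% − 0.71 × 7.9577% = 5.4000%
β_Harlan = ρ·σ_i/σ_m = 0.320 × 17.66 / 15.85 = 0.3565
E(R_Harlan) = R_f + β × MRP = 5.4000% + 0.3565 × 7.9577% = 8.24%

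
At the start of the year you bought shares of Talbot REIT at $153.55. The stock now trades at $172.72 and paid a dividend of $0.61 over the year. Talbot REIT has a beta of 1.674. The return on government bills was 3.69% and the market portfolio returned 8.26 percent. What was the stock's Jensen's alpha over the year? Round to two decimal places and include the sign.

+1.54%

Realised HPR = (P1 + D1 − P0) / P0 = (172.72 + 0.61 − 153.55) / 153.55 = 19.78 / 153.55 = 12.8818%
MRP = 8.26% − 3.69% = 4.57%
CAPM required = R_f + β·MRP = 3.69% + 1.674 × 4.57% = 11.34018%
α = realised − required = 12.8818% − 11.34018% = +1.54%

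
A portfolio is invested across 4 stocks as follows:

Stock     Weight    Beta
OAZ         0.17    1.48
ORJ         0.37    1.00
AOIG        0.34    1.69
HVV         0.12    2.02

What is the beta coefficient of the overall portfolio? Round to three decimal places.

1.439

β_P = Σ w_i β_i = 0.17×1.48 + 0.37×1.00 + 0.34×1.69 + 0.12×2.02 = 1.4386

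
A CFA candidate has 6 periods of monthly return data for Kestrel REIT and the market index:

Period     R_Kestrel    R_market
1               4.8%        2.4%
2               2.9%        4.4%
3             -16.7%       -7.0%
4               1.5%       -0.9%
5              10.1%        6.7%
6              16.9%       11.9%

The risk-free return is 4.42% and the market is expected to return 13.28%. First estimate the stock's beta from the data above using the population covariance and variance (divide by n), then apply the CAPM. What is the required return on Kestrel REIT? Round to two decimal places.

Mean R_i = (4.8 + 2.9 − 16.7 + 1.5 + 10.1 + 16.9) / 6 = 3.2500%
Mean R_m = (2.4 + 4.4 − 7.0 − 0.9 + 6.7 + 11.9) / 6 = 2.9167%
Σ(R_i − R̄_i)(R_m − R̄_m) = 351.7350  ⇒  Cov = 351.7350 / 6 = 58.6225
Σ(R_m − R̄_m)² = 210.3883  ⇒  Var(R_m) = 210.3883 / 6 = 35.0647
β = Cov / Var(R_m) = 58.6225 / 35.0647 = 1.6718
MRP = 13.28% − 4.42% = 8.86%
E(R) = R_f + β × MRP = 4.42% + 1.6718 × 8.86% = 19.23%

19.23%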